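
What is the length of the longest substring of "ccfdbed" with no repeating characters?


Input: "ccfdbed"
Sliding window (track last position of each char):
  Position 0 ('c'): window [0,0] length 1 -- new best
  Position 1 ('c'): repeat (last at 0), move window start to 1
  Position 1 ('c'): window [1,1] length 1
  Position 2 ('f'): window [1,2] length 2 -- new best
  Position 3 ('d'): window [1,3] length 3 -- new best
  Position 4 ('b'): window [1,4] length 4 -- new best
  Position 5 ('e'): window [1,5] length 5 -- new best
  Position 6 ('d'): repeat (last at 3), move window start to 4
  Position 6 ('d'): window [4,6] length 3
Longest substring with no repeats: "cfdbe" with length 5

5


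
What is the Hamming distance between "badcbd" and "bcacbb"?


Comparing "badcbd" and "bcacbb" position by position:
  Position 0: 'b' vs 'b' => same
  Position 1: 'a' vs 'c' => differ
  Position 2: 'd' vs 'a' => differ
  Position 3: 'c' vs 'c' => same
  Position 4: 'b' vs 'b' => same
  Position 5: 'd' vs 'b' => differ
Total differences (Hamming distance): 3

3


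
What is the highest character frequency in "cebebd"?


Input: cebebd
Character counts:
  'b': 2
  'c': 1
  'd': 1
  'e': 2
Maximum frequency: 2

2


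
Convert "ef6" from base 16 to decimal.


Input: "ef6" in base 16
Positional expansion:
  Digit 'e' (value 14) x 16^2 = 3584
  Digit 'f' (value 15) x 16^1 = 240
  Digit '6' (value 6) x 16^0 = 6
Sum = 3830

3830


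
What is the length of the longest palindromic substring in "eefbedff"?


Input: "eefbedff"
Checking substrings for palindromes:
  [0:2] "ee" (len 2) => palindrome
  [6:8] "ff" (len 2) => palindrome
Longest palindromic substring: "ee" with length 2

2


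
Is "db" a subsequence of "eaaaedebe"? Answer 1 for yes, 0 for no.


Check if "db" is a subsequence of "eaaaedebe"
Greedy scan:
  Position 0 ('e'): no match needed
  Position 1 ('a'): no match needed
  Position 2 ('a'): no match needed
  Position 3 ('a'): no match needed
  Position 4 ('e'): no match needed
  Position 5 ('d'): matches sub[0] = 'd'
  Position 6 ('e'): no match needed
  Position 7 ('b'): matches sub[1] = 'b'
  Position 8 ('e'): no match needed
All 2 characters matched => is a subsequence

1


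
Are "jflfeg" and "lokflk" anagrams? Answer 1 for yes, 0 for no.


Strings: "jflfeg", "lokflk"
Sorted first:  effgjl
Sorted second: fkkllo
Differ at position 0: 'e' vs 'f' => not anagrams

0


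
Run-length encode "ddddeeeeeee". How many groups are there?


Input: ddddeeeeeee
Scanning for consecutive runs:
  Group 1: 'd' x 4 (positions 0-3)
  Group 2: 'e' x 7 (positions 4-10)
Total groups: 2

2


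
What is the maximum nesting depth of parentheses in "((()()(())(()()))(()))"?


Input: "((()()(())(()()))(()))"
Tracking depth:
  Position 0 '(': depth becomes 1
  Position 1 '(': depth becomes 2
  Position 2 '(': depth becomes 3
  Position 3 ')': depth becomes 2
  Position 4 '(': depth becomes 3
  Position 5 ')': depth becomes 2
  Position 6 '(': depth becomes 3
  Position 7 '(': depth becomes 4
  Position 8 ')': depth becomes 3
  Position 9 ')': depth becomes 2
  Position 10 '(': depth becomes 3
  Position 11 '(': depth becomes 4
  Position 12 ')': depth becomes 3
  Position 13 '(': depth becomes 4
  Position 14 ')': depth becomes 3
  Position 15 ')': depth becomes 2
  Position 16 ')': depth becomes 1
  Position 17 '(': depth becomes 2
  Position 18 '(': depth becomes 3
  Position 19 ')': depth becomes 2
  Position 20 ')': depth becomes 1
  Position 21 ')': depth becomes 0
Maximum depth reached: 4

4


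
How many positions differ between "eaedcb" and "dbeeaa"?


Comparing "eaedcb" and "dbeeaa" position by position:
  Position 0: 'e' vs 'd' => DIFFER
  Position 1: 'a' vs 'b' => DIFFER
  Position 2: 'e' vs 'e' => same
  Position 3: 'd' vs 'e' => DIFFER
  Position 4: 'c' vs 'a' => DIFFER
  Position 5: 'b' vs 'a' => DIFFER
Positions that differ: 5

5


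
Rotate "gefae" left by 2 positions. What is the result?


Input: "gefae", rotate left by 2
First 2 characters: "ge"
Remaining characters: "fae"
Concatenate remaining + first: "fae" + "ge" = "faege"

faege


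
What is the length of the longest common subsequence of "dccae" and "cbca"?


LCS of "dccae" and "cbca"
DP table:
           c    b    c    a
      0    0    0    0    0
  d   0    0    0    0    0
  c   0    1    1    1    1
  c   0    1    1    2    2
  a   0    1    1    2    3
  e   0    1    1    2    3
LCS length = dp[5][4] = 3

3


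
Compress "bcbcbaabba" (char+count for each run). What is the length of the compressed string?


Input: bcbcbaabba
Runs:
  'b' x 1 => "b1"
  'c' x 1 => "c1"
  'b' x 1 => "b1"
  'c' x 1 => "c1"
  'b' x 1 => "b1"
  'a' x 2 => "a2"
  'b' x 2 => "b2"
  'a' x 1 => "a1"
Compressed: "b1c1b1c1b1a2b2a1"
Compressed length: 16

16


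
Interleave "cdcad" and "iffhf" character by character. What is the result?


Interleaving "cdcad" and "iffhf":
  Position 0: 'c' from first, 'i' from second => "ci"
  Position 1: 'd' from first, 'f' from second => "df"
  Position 2: 'c' from first, 'f' from second => "cf"
  Position 3: 'a' from first, 'h' from second => "ah"
  Position 4: 'd' from first, 'f' from second => "df"
Result: cidfcfahdf

cidfcfahdf


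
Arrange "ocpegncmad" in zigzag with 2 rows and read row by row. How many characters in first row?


Zigzag "ocpegncmad" into 2 rows:
Placing characters:
  'o' => row 0
  'c' => row 1
  'p' => row 0
  'e' => row 1
  'g' => row 0
  'n' => row 1
  'c' => row 0
  'm' => row 1
  'a' => row 0
  'd' => row 1
Rows:
  Row 0: "opgca"
  Row 1: "cenmd"
First row length: 5

5


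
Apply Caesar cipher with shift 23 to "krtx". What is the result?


Caesar cipher: shift "krtx" by 23
  'k' (pos 10) + 23 = pos 7 = 'h'
  'r' (pos 17) + 23 = pos 14 = 'o'
  't' (pos 19) + 23 = pos 16 = 'q'
  'x' (pos 23) + 23 = pos 20 = 'u'
Result: hoqu

hoqu


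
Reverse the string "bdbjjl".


Input: bdbjjl
Reading characters right to left:
  Position 5: 'l'
  Position 4: 'j'
  Position 3: 'j'
  Position 2: 'b'
  Position 1: 'd'
  Position 0: 'b'
Reversed: ljjbdb

ljjbdb


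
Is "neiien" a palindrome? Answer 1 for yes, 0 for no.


Input: neiien
Reversed: neiien
  Compare pos 0 ('n') with pos 5 ('n'): match
  Compare pos 1 ('e') with pos 4 ('e'): match
  Compare pos 2 ('i') with pos 3 ('i'): match
Result: palindrome

1


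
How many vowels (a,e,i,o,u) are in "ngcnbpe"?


Input: ngcnbpe
Checking each character:
  'n' at position 0: consonant
  'g' at position 1: consonant
  'c' at position 2: consonant
  'n' at position 3: consonant
  'b' at position 4: consonant
  'p' at position 5: consonant
  'e' at position 6: vowel (running total: 1)
Total vowels: 1

1


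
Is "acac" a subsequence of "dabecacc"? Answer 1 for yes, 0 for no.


Check if "acac" is a subsequence of "dabecacc"
Greedy scan:
  Position 0 ('d'): no match needed
  Position 1 ('a'): matches sub[0] = 'a'
  Position 2 ('b'): no match needed
  Position 3 ('e'): no match needed
  Position 4 ('c'): matches sub[1] = 'c'
  Position 5 ('a'): matches sub[2] = 'a'
  Position 6 ('c'): matches sub[3] = 'c'
  Position 7 ('c'): no match needed
All 4 characters matched => is a subsequence

1


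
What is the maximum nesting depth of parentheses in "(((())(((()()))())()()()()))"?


Input: "(((())(((()()))())()()()()))"
Tracking depth:
  Position 0 '(': depth becomes 1
  Position 1 '(': depth becomes 2
  Position 2 '(': depth becomes 3
  Position 3 '(': depth becomes 4
  Position 4 ')': depth becomes 3
  Position 5 ')': depth becomes 2
  Position 6 '(': depth becomes 3
  Position 7 '(': depth becomes 4
  Position 8 '(': depth becomes 5
  Position 9 '(': depth becomes 6
  Position 10 ')': depth becomes 5
  Position 11 '(': depth becomes 6
  Position 12 ')': depth becomes 5
  Position 13 ')': depth becomes 4
  Position 14 ')': depth becomes 3
  Position 15 '(': depth becomes 4
  Position 16 ')': depth becomes 3
  Position 17 ')': depth becomes 2
  Position 18 '(': depth becomes 3
  Position 19 ')': depth becomes 2
  Position 20 '(': depth becomes 3
  Position 21 ')': depth becomes 2
  Position 22 '(': depth becomes 3
  Position 23 ')': depth becomes 2
  Position 24 '(': depth becomes 3
  Position 25 ')': depth becomes 2
  Position 26 ')': depth becomes 1
  Position 27 ')': depth becomes 0
Maximum depth reached: 6

6


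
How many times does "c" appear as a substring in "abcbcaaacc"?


Searching for "c" in "abcbcaaacc"
Scanning each position:
  Position 0: "a" => no
  Position 1: "b" => no
  Position 2: "c" => MATCH
  Position 3: "b" => no
  Position 4: "c" => MATCH
  Position 5: "a" => no
  Position 6: "a" => no
  Position 7: "a" => no
  Position 8: "c" => MATCH
  Position 9: "c" => MATCH
Total occurrences: 4

4


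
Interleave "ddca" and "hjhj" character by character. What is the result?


Interleaving "ddca" and "hjhj":
  Position 0: 'd' from first, 'h' from second => "dh"
  Position 1: 'd' from first, 'j' from second => "dj"
  Position 2: 'c' from first, 'h' from second => "ch"
  Position 3: 'a' from first, 'j' from second => "aj"
Result: dhdjchaj

dhdjchaj


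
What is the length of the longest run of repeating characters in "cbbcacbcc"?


Input: "cbbcacbcc"
Scanning for longest run:
  Position 1 ('b'): new char, reset run to 1
  Position 2 ('b'): continues run of 'b', length=2
  Position 3 ('c'): new char, reset run to 1
  Position 4 ('a'): new char, reset run to 1
  Position 5 ('c'): new char, reset run to 1
  Position 6 ('b'): new char, reset run to 1
  Position 7 ('c'): new char, reset run to 1
  Position 8 ('c'): continues run of 'c', length=2
Longest run: 'b' with length 2

2


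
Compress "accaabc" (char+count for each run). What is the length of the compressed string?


Input: accaabc
Runs:
  'a' x 1 => "a1"
  'c' x 2 => "c2"
  'a' x 2 => "a2"
  'b' x 1 => "b1"
  'c' x 1 => "c1"
Compressed: "a1c2a2b1c1"
Compressed length: 10

10


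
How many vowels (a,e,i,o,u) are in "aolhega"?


Input: aolhega
Checking each character:
  'a' at position 0: vowel (running total: 1)
  'o' at position 1: vowel (running total: 2)
  'l' at position 2: consonant
  'h' at position 3: consonant
  'e' at position 4: vowel (running total: 3)
  'g' at position 5: consonant
  'a' at position 6: vowel (running total: 4)
Total vowels: 4

4


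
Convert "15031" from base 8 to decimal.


Input: "15031" in base 8
Positional expansion:
  Digit '1' (value 1) x 8^4 = 4096
  Digit '5' (value 5) x 8^3 = 2560
  Digit '0' (value 0) x 8^2 = 0
  Digit '3' (value 3) x 8^1 = 24
  Digit '1' (value 1) x 8^0 = 1
Sum = 6681

6681


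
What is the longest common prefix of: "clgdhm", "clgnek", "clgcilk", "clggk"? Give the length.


Words: clgdhm, clgnek, clgcilk, clggk
  Position 0: all 'c' => match
  Position 1: all 'l' => match
  Position 2: all 'g' => match
  Position 3: ('d', 'n', 'c', 'g') => mismatch, stop
LCP = "clg" (length 3)

3


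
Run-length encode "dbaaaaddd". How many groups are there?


Input: dbaaaaddd
Scanning for consecutive runs:
  Group 1: 'd' x 1 (positions 0-0)
  Group 2: 'b' x 1 (positions 1-1)
  Group 3: 'a' x 4 (positions 2-5)
  Group 4: 'd' x 3 (positions 6-8)
Total groups: 4

4


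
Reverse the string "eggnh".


Input: eggnh
Reading characters right to left:
  Position 4: 'h'
  Position 3: 'n'
  Position 2: 'g'
  Position 1: 'g'
  Position 0: 'e'
Reversed: hngge

hngge


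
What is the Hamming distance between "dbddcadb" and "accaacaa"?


Comparing "dbddcadb" and "accaacaa" position by position:
  Position 0: 'd' vs 'a' => differ
  Position 1: 'b' vs 'c' => differ
  Position 2: 'd' vs 'c' => differ
  Position 3: 'd' vs 'a' => differ
  Position 4: 'c' vs 'a' => differ
  Position 5: 'a' vs 'c' => differ
  Position 6: 'd' vs 'a' => differ
  Position 7: 'b' vs 'a' => differ
Total differences (Hamming distance): 8

8


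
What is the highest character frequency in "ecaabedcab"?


Input: ecaabedcab
Character counts:
  'a': 3
  'b': 2
  'c': 2
  'd': 1
  'e': 2
Maximum frequency: 3

3


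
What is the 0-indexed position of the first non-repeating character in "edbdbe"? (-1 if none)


Input: edbdbe
Character frequencies:
  'b': 2
  'd': 2
  'e': 2
Scanning left to right for freq == 1:
  Position 0 ('e'): freq=2, skip
  Position 1 ('d'): freq=2, skip
  Position 2 ('b'): freq=2, skip
  Position 3 ('d'): freq=2, skip
  Position 4 ('b'): freq=2, skip
  Position 5 ('e'): freq=2, skip
  No unique character found => answer = -1

-1


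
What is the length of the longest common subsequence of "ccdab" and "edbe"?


LCS of "ccdab" and "edbe"
DP table:
           e    d    b    e
      0    0    0    0    0
  c   0    0    0    0    0
  c   0    0    0    0    0
  d   0    0    1    1    1
  a   0    0    1    1    1
  b   0    0    1    2    2
LCS length = dp[5][4] = 2

2


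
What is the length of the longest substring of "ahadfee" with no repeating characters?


Input: "ahadfee"
Sliding window (track last position of each char):
  Position 0 ('a'): window [0,0] length 1 -- new best
  Position 1 ('h'): window [0,1] length 2 -- new best
  Position 2 ('a'): repeat (last at 0), move window start to 1
  Position 2 ('a'): window [1,2] length 2
  Position 3 ('d'): window [1,3] length 3 -- new best
  Position 4 ('f'): window [1,4] length 4 -- new best
  Position 5 ('e'): window [1,5] length 5 -- new best
  Position 6 ('e'): repeat (last at 5), move window start to 6
  Position 6 ('e'): window [6,6] length 1
Longest substring with no repeats: "hadfe" with length 5

5


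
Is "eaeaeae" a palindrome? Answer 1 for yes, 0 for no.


Input: eaeaeae
Reversed: eaeaeae
  Compare pos 0 ('e') with pos 6 ('e'): match
  Compare pos 1 ('a') with pos 5 ('a'): match
  Compare pos 2 ('e') with pos 4 ('e'): match
Result: palindrome

1


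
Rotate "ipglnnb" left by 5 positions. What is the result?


Input: "ipglnnb", rotate left by 5
First 5 characters: "ipgln"
Remaining characters: "nb"
Concatenate remaining + first: "nb" + "ipgln" = "nbipgln"

nbipgln


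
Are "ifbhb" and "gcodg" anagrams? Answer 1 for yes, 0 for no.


Strings: "ifbhb", "gcodg"
Sorted first:  bbfhi
Sorted second: cdggo
Differ at position 0: 'b' vs 'c' => not anagrams

0


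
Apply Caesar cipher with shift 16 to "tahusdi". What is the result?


Caesar cipher: shift "tahusdi" by 16
  't' (pos 19) + 16 = pos 9 = 'j'
  'a' (pos 0) + 16 = pos 16 = 'q'
  'h' (pos 7) + 16 = pos 23 = 'x'
  'u' (pos 20) + 16 = pos 10 = 'k'
  's' (pos 18) + 16 = pos 8 = 'i'
  'd' (pos 3) + 16 = pos 19 = 't'
  'i' (pos 8) + 16 = pos 24 = 'y'
Result: jqxkity

jqxkity


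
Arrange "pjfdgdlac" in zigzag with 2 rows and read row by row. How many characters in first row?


Zigzag "pjfdgdlac" into 2 rows:
Placing characters:
  'p' => row 0
  'j' => row 1
  'f' => row 0
  'd' => row 1
  'g' => row 0
  'd' => row 1
  'l' => row 0
  'a' => row 1
  'c' => row 0
Rows:
  Row 0: "pfglc"
  Row 1: "jdda"
First row length: 5

5


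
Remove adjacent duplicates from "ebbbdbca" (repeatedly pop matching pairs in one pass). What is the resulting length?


Input: ebbbdbca
Stack-based adjacent duplicate removal:
  Read 'e': push. Stack: e
  Read 'b': push. Stack: eb
  Read 'b': matches stack top 'b' => pop. Stack: e
  Read 'b': push. Stack: eb
  Read 'd': push. Stack: ebd
  Read 'b': push. Stack: ebdb
  Read 'c': push. Stack: ebdbc
  Read 'a': push. Stack: ebdbca
Final stack: "ebdbca" (length 6)

6


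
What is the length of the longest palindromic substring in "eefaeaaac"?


Input: "eefaeaaac"
Checking substrings for palindromes:
  [3:6] "aea" (len 3) => palindrome
  [5:8] "aaa" (len 3) => palindrome
  [0:2] "ee" (len 2) => palindrome
  [5:7] "aa" (len 2) => palindrome
  [6:8] "aa" (len 2) => palindrome
Longest palindromic substring: "aea" with length 3

3


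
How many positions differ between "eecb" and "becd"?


Comparing "eecb" and "becd" position by position:
  Position 0: 'e' vs 'b' => DIFFER
  Position 1: 'e' vs 'e' => same
  Position 2: 'c' vs 'c' => same
  Position 3: 'b' vs 'd' => DIFFER
Positions that differ: 2

2


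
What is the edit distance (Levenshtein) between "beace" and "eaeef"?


Computing edit distance: "beace" -> "eaeef"
DP table:
           e    a    e    e    f
      0    1    2    3    4    5
  b   1    1    2    3    4    5
  e   2    1    2    2    3    4
  a   3    2    1    2    3    4
  c   4    3    2    2    3    4
  e   5    4    3    2    2    3
Edit distance = dp[5][5] = 3

3


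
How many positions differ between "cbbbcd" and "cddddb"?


Comparing "cbbbcd" and "cddddb" position by position:
  Position 0: 'c' vs 'c' => same
  Position 1: 'b' vs 'd' => DIFFER
  Position 2: 'b' vs 'd' => DIFFER
  Position 3: 'b' vs 'd' => DIFFER
  Position 4: 'c' vs 'd' => DIFFER
  Position 5: 'd' vs 'b' => DIFFER
Positions that differ: 5

5


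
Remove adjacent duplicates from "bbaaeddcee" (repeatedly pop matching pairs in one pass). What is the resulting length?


Input: bbaaeddcee
Stack-based adjacent duplicate removal:
  Read 'b': push. Stack: b
  Read 'b': matches stack top 'b' => pop. Stack: (empty)
  Read 'a': push. Stack: a
  Read 'a': matches stack top 'a' => pop. Stack: (empty)
  Read 'e': push. Stack: e
  Read 'd': push. Stack: ed
  Read 'd': matches stack top 'd' => pop. Stack: e
  Read 'c': push. Stack: ec
  Read 'e': push. Stack: ece
  Read 'e': matches stack top 'e' => pop. Stack: ec
Final stack: "ec" (length 2)

2


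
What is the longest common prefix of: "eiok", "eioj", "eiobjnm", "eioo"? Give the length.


Words: eiok, eioj, eiobjnm, eioo
  Position 0: all 'e' => match
  Position 1: all 'i' => match
  Position 2: all 'o' => match
  Position 3: ('k', 'j', 'b', 'o') => mismatch, stop
LCP = "eio" (length 3)

3


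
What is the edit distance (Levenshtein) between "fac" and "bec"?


Computing edit distance: "fac" -> "bec"
DP table:
           b    e    c
      0    1    2    3
  f   1    1    2    3
  a   2    2    2    3
  c   3    3    3    2
Edit distance = dp[3][3] = 2

2


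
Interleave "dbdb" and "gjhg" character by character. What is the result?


Interleaving "dbdb" and "gjhg":
  Position 0: 'd' from first, 'g' from second => "dg"
  Position 1: 'b' from first, 'j' from second => "bj"
  Position 2: 'd' from first, 'h' from second => "dh"
  Position 3: 'b' from first, 'g' from second => "bg"
Result: dgbjdhbg

dgbjdhbg


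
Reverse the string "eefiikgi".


Input: eefiikgi
Reading characters right to left:
  Position 7: 'i'
  Position 6: 'g'
  Position 5: 'k'
  Position 4: 'i'
  Position 3: 'i'
  Position 2: 'f'
  Position 1: 'e'
  Position 0: 'e'
Reversed: igkiifee

igkiifee


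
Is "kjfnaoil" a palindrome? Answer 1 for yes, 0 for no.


Input: kjfnaoil
Reversed: lioanfjk
  Compare pos 0 ('k') with pos 7 ('l'): MISMATCH
  Compare pos 1 ('j') with pos 6 ('i'): MISMATCH
  Compare pos 2 ('f') with pos 5 ('o'): MISMATCH
  Compare pos 3 ('n') with pos 4 ('a'): MISMATCH
Result: not a palindrome

0


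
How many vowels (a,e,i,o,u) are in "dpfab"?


Input: dpfab
Checking each character:
  'd' at position 0: consonant
  'p' at position 1: consonant
  'f' at position 2: consonant
  'a' at position 3: vowel (running total: 1)
  'b' at position 4: consonant
Total vowels: 1

1


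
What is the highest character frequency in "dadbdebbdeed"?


Input: dadbdebbdeed
Character counts:
  'a': 1
  'b': 3
  'd': 5
  'e': 3
Maximum frequency: 5

5


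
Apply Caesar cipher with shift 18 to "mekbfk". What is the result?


Caesar cipher: shift "mekbfk" by 18
  'm' (pos 12) + 18 = pos 4 = 'e'
  'e' (pos 4) + 18 = pos 22 = 'w'
  'k' (pos 10) + 18 = pos 2 = 'c'
  'b' (pos 1) + 18 = pos 19 = 't'
  'f' (pos 5) + 18 = pos 23 = 'x'
  'k' (pos 10) + 18 = pos 2 = 'c'
Result: ewctxc

ewctxc


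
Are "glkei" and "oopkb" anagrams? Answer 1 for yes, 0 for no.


Strings: "glkei", "oopkb"
Sorted first:  egikl
Sorted second: bkoop
Differ at position 0: 'e' vs 'b' => not anagrams

0


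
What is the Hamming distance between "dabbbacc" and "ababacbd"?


Comparing "dabbbacc" and "ababacbd" position by position:
  Position 0: 'd' vs 'a' => differ
  Position 1: 'a' vs 'b' => differ
  Position 2: 'b' vs 'a' => differ
  Position 3: 'b' vs 'b' => same
  Position 4: 'b' vs 'a' => differ
  Position 5: 'a' vs 'c' => differ
  Position 6: 'c' vs 'b' => differ
  Position 7: 'c' vs 'd' => differ
Total differences (Hamming distance): 7

7


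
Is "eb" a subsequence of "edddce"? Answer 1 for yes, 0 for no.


Check if "eb" is a subsequence of "edddce"
Greedy scan:
  Position 0 ('e'): matches sub[0] = 'e'
  Position 1 ('d'): no match needed
  Position 2 ('d'): no match needed
  Position 3 ('d'): no match needed
  Position 4 ('c'): no match needed
  Position 5 ('e'): no match needed
Only matched 1/2 characters => not a subsequence

0


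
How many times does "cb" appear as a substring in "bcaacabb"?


Searching for "cb" in "bcaacabb"
Scanning each position:
  Position 0: "bc" => no
  Position 1: "ca" => no
  Position 2: "aa" => no
  Position 3: "ac" => no
  Position 4: "ca" => no
  Position 5: "ab" => no
  Position 6: "bb" => no
Total occurrences: 0

0


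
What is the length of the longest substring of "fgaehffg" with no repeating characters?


Input: "fgaehffg"
Sliding window (track last position of each char):
  Position 0 ('f'): window [0,0] length 1 -- new best
  Position 1 ('g'): window [0,1] length 2 -- new best
  Position 2 ('a'): window [0,2] length 3 -- new best
  Position 3 ('e'): window [0,3] length 4 -- new best
  Position 4 ('h'): window [0,4] length 5 -- new best
  Position 5 ('f'): repeat (last at 0), move window start to 1
  Position 5 ('f'): window [1,5] length 5
  Position 6 ('f'): repeat (last at 5), move window start to 6
  Position 6 ('f'): window [6,6] length 1
  Position 7 ('g'): window [6,7] length 2
Longest substring with no repeats: "fgaeh" with length 5

5


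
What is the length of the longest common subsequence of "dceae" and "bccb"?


LCS of "dceae" and "bccb"
DP table:
           b    c    c    b
      0    0    0    0    0
  d   0    0    0    0    0
  c   0    0    1    1    1
  e   0    0    1    1    1
  a   0    0    1    1    1
  e   0    0    1    1    1
LCS length = dp[5][4] = 1

1


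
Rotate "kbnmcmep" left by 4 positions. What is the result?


Input: "kbnmcmep", rotate left by 4
First 4 characters: "kbnm"
Remaining characters: "cmep"
Concatenate remaining + first: "cmep" + "kbnm" = "cmepkbnm"

cmepkbnm


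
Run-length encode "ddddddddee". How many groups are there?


Input: ddddddddee
Scanning for consecutive runs:
  Group 1: 'd' x 8 (positions 0-7)
  Group 2: 'e' x 2 (positions 8-9)
Total groups: 2

2


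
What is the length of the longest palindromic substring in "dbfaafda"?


Input: "dbfaafda"
Checking substrings for palindromes:
  [2:6] "faaf" (len 4) => palindrome
  [3:5] "aa" (len 2) => palindrome
Longest palindromic substring: "faaf" with length 4

4


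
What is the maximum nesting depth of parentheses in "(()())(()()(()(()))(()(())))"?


Input: "(()())(()()(()(()))(()(())))"
Tracking depth:
  Position 0 '(': depth becomes 1
  Position 1 '(': depth becomes 2
  Position 2 ')': depth becomes 1
  Position 3 '(': depth becomes 2
  Position 4 ')': depth becomes 1
  Position 5 ')': depth becomes 0
  Position 6 '(': depth becomes 1
  Position 7 '(': depth becomes 2
  Position 8 ')': depth becomes 1
  Position 9 '(': depth becomes 2
  Position 10 ')': depth becomes 1
  Position 11 '(': depth becomes 2
  Position 12 '(': depth becomes 3
  Position 13 ')': depth becomes 2
  Position 14 '(': depth becomes 3
  Position 15 '(': depth becomes 4
  Position 16 ')': depth becomes 3
  Position 17 ')': depth becomes 2
  Position 18 ')': depth becomes 1
  Position 19 '(': depth becomes 2
  Position 20 '(': depth becomes 3
  Position 21 ')': depth becomes 2
  Position 22 '(': depth becomes 3
  Position 23 '(': depth becomes 4
  Position 24 ')': depth becomes 3
  Position 25 ')': depth becomes 2
  Position 26 ')': depth becomes 1
  Position 27 ')': depth becomes 0
Maximum depth reached: 4

4


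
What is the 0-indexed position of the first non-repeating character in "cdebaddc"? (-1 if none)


Input: cdebaddc
Character frequencies:
  'a': 1
  'b': 1
  'c': 2
  'd': 3
  'e': 1
Scanning left to right for freq == 1:
  Position 0 ('c'): freq=2, skip
  Position 1 ('d'): freq=3, skip
  Position 2 ('e'): unique! => answer = 2

2


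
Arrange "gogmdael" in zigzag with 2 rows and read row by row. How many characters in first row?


Zigzag "gogmdael" into 2 rows:
Placing characters:
  'g' => row 0
  'o' => row 1
  'g' => row 0
  'm' => row 1
  'd' => row 0
  'a' => row 1
  'e' => row 0
  'l' => row 1
Rows:
  Row 0: "ggde"
  Row 1: "omal"
First row length: 4

4


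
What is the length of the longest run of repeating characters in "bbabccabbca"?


Input: "bbabccabbca"
Scanning for longest run:
  Position 1 ('b'): continues run of 'b', length=2
  Position 2 ('a'): new char, reset run to 1
  Position 3 ('b'): new char, reset run to 1
  Position 4 ('c'): new char, reset run to 1
  Position 5 ('c'): continues run of 'c', length=2
  Position 6 ('a'): new char, reset run to 1
  Position 7 ('b'): new char, reset run to 1
  Position 8 ('b'): continues run of 'b', length=2
  Position 9 ('c'): new char, reset run to 1
  Position 10 ('a'): new char, reset run to 1
Longest run: 'b' with length 2

2


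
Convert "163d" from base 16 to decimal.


Input: "163d" in base 16
Positional expansion:
  Digit '1' (value 1) x 16^3 = 4096
  Digit '6' (value 6) x 16^2 = 1536
  Digit '3' (value 3) x 16^1 = 48
  Digit 'd' (value 13) x 16^0 = 13
Sum = 5693

5693


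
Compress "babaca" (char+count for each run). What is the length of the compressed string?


Input: babaca
Runs:
  'b' x 1 => "b1"
  'a' x 1 => "a1"
  'b' x 1 => "b1"
  'a' x 1 => "a1"
  'c' x 1 => "c1"
  'a' x 1 => "a1"
Compressed: "b1a1b1a1c1a1"
Compressed length: 12

12


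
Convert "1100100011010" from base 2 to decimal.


Input: "1100100011010" in base 2
Positional expansion:
  Digit '1' (value 1) x 2^12 = 4096
  Digit '1' (value 1) x 2^11 = 2048
  Digit '0' (value 0) x 2^10 = 0
  Digit '0' (value 0) x 2^9 = 0
  Digit '1' (value 1) x 2^8 = 256
  Digit '0' (value 0) x 2^7 = 0
  Digit '0' (value 0) x 2^6 = 0
  Digit '0' (value 0) x 2^5 = 0
  Digit '1' (value 1) x 2^4 = 16
  Digit '1' (value 1) x 2^3 = 8
  Digit '0' (value 0) x 2^2 = 0
  Digit '1' (value 1) x 2^1 = 2
  Digit '0' (value 0) x 2^0 = 0
Sum = 6426

6426


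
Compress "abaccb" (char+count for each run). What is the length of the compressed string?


Input: abaccb
Runs:
  'a' x 1 => "a1"
  'b' x 1 => "b1"
  'a' x 1 => "a1"
  'c' x 2 => "c2"
  'b' x 1 => "b1"
Compressed: "a1b1a1c2b1"
Compressed length: 10

10


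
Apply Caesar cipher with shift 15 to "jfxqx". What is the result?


Caesar cipher: shift "jfxqx" by 15
  'j' (pos 9) + 15 = pos 24 = 'y'
  'f' (pos 5) + 15 = pos 20 = 'u'
  'x' (pos 23) + 15 = pos 12 = 'm'
  'q' (pos 16) + 15 = pos 5 = 'f'
  'x' (pos 23) + 15 = pos 12 = 'm'
Result: yumfm

yumfm


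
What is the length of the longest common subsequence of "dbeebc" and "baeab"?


LCS of "dbeebc" and "baeab"
DP table:
           b    a    e    a    b
      0    0    0    0    0    0
  d   0    0    0    0    0    0
  b   0    1    1    1    1    1
  e   0    1    1    2    2    2
  e   0    1    1    2    2    2
  b   0    1    1    2    2    3
  c   0    1    1    2    2    3
LCS length = dp[6][5] = 3

3


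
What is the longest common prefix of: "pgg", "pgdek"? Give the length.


Words: pgg, pgdek
  Position 0: all 'p' => match
  Position 1: all 'g' => match
  Position 2: ('g', 'd') => mismatch, stop
LCP = "pg" (length 2)

2


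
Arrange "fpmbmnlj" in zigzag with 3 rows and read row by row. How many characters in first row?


Zigzag "fpmbmnlj" into 3 rows:
Placing characters:
  'f' => row 0
  'p' => row 1
  'm' => row 2
  'b' => row 1
  'm' => row 0
  'n' => row 1
  'l' => row 2
  'j' => row 1
Rows:
  Row 0: "fm"
  Row 1: "pbnj"
  Row 2: "ml"
First row length: 2

2


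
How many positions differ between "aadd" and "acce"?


Comparing "aadd" and "acce" position by position:
  Position 0: 'a' vs 'a' => same
  Position 1: 'a' vs 'c' => DIFFER
  Position 2: 'd' vs 'c' => DIFFER
  Position 3: 'd' vs 'e' => DIFFER
Positions that differ: 3

3


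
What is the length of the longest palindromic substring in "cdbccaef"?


Input: "cdbccaef"
Checking substrings for palindromes:
  [3:5] "cc" (len 2) => palindrome
Longest palindromic substring: "cc" with length 2

2


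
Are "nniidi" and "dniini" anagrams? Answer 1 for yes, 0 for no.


Strings: "nniidi", "dniini"
Sorted first:  diiinn
Sorted second: diiinn
Sorted forms match => anagrams

1


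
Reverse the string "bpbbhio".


Input: bpbbhio
Reading characters right to left:
  Position 6: 'o'
  Position 5: 'i'
  Position 4: 'h'
  Position 3: 'b'
  Position 2: 'b'
  Position 1: 'p'
  Position 0: 'b'
Reversed: oihbbpb

oihbbpb


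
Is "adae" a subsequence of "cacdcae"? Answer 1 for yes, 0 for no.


Check if "adae" is a subsequence of "cacdcae"
Greedy scan:
  Position 0 ('c'): no match needed
  Position 1 ('a'): matches sub[0] = 'a'
  Position 2 ('c'): no match needed
  Position 3 ('d'): matches sub[1] = 'd'
  Position 4 ('c'): no match needed
  Position 5 ('a'): matches sub[2] = 'a'
  Position 6 ('e'): matches sub[3] = 'e'
All 4 characters matched => is a subsequence

1


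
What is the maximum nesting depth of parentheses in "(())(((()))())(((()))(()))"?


Input: "(())(((()))())(((()))(()))"
Tracking depth:
  Position 0 '(': depth becomes 1
  Position 1 '(': depth becomes 2
  Position 2 ')': depth becomes 1
  Position 3 ')': depth becomes 0
  Position 4 '(': depth becomes 1
  Position 5 '(': depth becomes 2
  Position 6 '(': depth becomes 3
  Position 7 '(': depth becomes 4
  Position 8 ')': depth becomes 3
  Position 9 ')': depth becomes 2
  Position 10 ')': depth becomes 1
  Position 11 '(': depth becomes 2
  Position 12 ')': depth becomes 1
  Position 13 ')': depth becomes 0
  Position 14 '(': depth becomes 1
  Position 15 '(': depth becomes 2
  Position 16 '(': depth becomes 3
  Position 17 '(': depth becomes 4
  Position 18 ')': depth becomes 3
  Position 19 ')': depth becomes 2
  Position 20 ')': depth becomes 1
  Position 21 '(': depth becomes 2
  Position 22 '(': depth becomes 3
  Position 23 ')': depth becomes 2
  Position 24 ')': depth becomes 1
  Position 25 ')': depth becomes 0
Maximum depth reached: 4

4


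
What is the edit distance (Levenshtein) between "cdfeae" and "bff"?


Computing edit distance: "cdfeae" -> "bff"
DP table:
           b    f    f
      0    1    2    3
  c   1    1    2    3
  d   2    2    2    3
  f   3    3    2    2
  e   4    4    3    3
  a   5    5    4    4
  e   6    6    5    5
Edit distance = dp[6][3] = 5

5


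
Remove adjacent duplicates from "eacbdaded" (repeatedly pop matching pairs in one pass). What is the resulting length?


Input: eacbdaded
Stack-based adjacent duplicate removal:
  Read 'e': push. Stack: e
  Read 'a': push. Stack: ea
  Read 'c': push. Stack: eac
  Read 'b': push. Stack: eacb
  Read 'd': push. Stack: eacbd
  Read 'a': push. Stack: eacbda
  Read 'd': push. Stack: eacbdad
  Read 'e': push. Stack: eacbdade
  Read 'd': push. Stack: eacbdaded
Final stack: "eacbdaded" (length 9)

9


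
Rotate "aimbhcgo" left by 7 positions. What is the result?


Input: "aimbhcgo", rotate left by 7
First 7 characters: "aimbhcg"
Remaining characters: "o"
Concatenate remaining + first: "o" + "aimbhcg" = "oaimbhcg"

oaimbhcg


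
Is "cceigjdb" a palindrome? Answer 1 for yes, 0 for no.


Input: cceigjdb
Reversed: bdjgiecc
  Compare pos 0 ('c') with pos 7 ('b'): MISMATCH
  Compare pos 1 ('c') with pos 6 ('d'): MISMATCH
  Compare pos 2 ('e') with pos 5 ('j'): MISMATCH
  Compare pos 3 ('i') with pos 4 ('g'): MISMATCH
Result: not a palindrome

0


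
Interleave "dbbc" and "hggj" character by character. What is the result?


Interleaving "dbbc" and "hggj":
  Position 0: 'd' from first, 'h' from second => "dh"
  Position 1: 'b' from first, 'g' from second => "bg"
  Position 2: 'b' from first, 'g' from second => "bg"
  Position 3: 'c' from first, 'j' from second => "cj"
Result: dhbgbgcj

dhbgbgcj


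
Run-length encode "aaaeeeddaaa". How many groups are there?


Input: aaaeeeddaaa
Scanning for consecutive runs:
  Group 1: 'a' x 3 (positions 0-2)
  Group 2: 'e' x 3 (positions 3-5)
  Group 3: 'd' x 2 (positions 6-7)
  Group 4: 'a' x 3 (positions 8-10)
Total groups: 4

4


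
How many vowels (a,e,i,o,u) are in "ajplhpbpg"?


Input: ajplhpbpg
Checking each character:
  'a' at position 0: vowel (running total: 1)
  'j' at position 1: consonant
  'p' at position 2: consonant
  'l' at position 3: consonant
  'h' at position 4: consonant
  'p' at position 5: consonant
  'b' at position 6: consonant
  'p' at position 7: consonant
  'g' at position 8: consonant
Total vowels: 1

1


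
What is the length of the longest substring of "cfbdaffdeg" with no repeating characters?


Input: "cfbdaffdeg"
Sliding window (track last position of each char):
  Position 0 ('c'): window [0,0] length 1 -- new best
  Position 1 ('f'): window [0,1] length 2 -- new best
  Position 2 ('b'): window [0,2] length 3 -- new best
  Position 3 ('d'): window [0,3] length 4 -- new best
  Position 4 ('a'): window [0,4] length 5 -- new best
  Position 5 ('f'): repeat (last at 1), move window start to 2
  Position 5 ('f'): window [2,5] length 4
  Position 6 ('f'): repeat (last at 5), move window start to 6
  Position 6 ('f'): window [6,6] length 1
  Position 7 ('d'): window [6,7] length 2
  Position 8 ('e'): window [6,8] length 3
  Position 9 ('g'): window [6,9] length 4
Longest substring with no repeats: "cfbda" with length 5

5


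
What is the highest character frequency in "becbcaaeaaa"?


Input: becbcaaeaaa
Character counts:
  'a': 5
  'b': 2
  'c': 2
  'e': 2
Maximum frequency: 5

5


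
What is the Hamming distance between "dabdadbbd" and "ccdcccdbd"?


Comparing "dabdadbbd" and "ccdcccdbd" position by position:
  Position 0: 'd' vs 'c' => differ
  Position 1: 'a' vs 'c' => differ
  Position 2: 'b' vs 'd' => differ
  Position 3: 'd' vs 'c' => differ
  Position 4: 'a' vs 'c' => differ
  Position 5: 'd' vs 'c' => differ
  Position 6: 'b' vs 'd' => differ
  Position 7: 'b' vs 'b' => same
  Position 8: 'd' vs 'd' => same
Total differences (Hamming distance): 7

7


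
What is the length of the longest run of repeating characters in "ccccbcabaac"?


Input: "ccccbcabaac"
Scanning for longest run:
  Position 1 ('c'): continues run of 'c', length=2
  Position 2 ('c'): continues run of 'c', length=3
  Position 3 ('c'): continues run of 'c', length=4
  Position 4 ('b'): new char, reset run to 1
  Position 5 ('c'): new char, reset run to 1
  Position 6 ('a'): new char, reset run to 1
  Position 7 ('b'): new char, reset run to 1
  Position 8 ('a'): new char, reset run to 1
  Position 9 ('a'): continues run of 'a', length=2
  Position 10 ('c'): new char, reset run to 1
Longest run: 'c' with length 4

4


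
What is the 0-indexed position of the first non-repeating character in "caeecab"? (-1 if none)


Input: caeecab
Character frequencies:
  'a': 2
  'b': 1
  'c': 2
  'e': 2
Scanning left to right for freq == 1:
  Position 0 ('c'): freq=2, skip
  Position 1 ('a'): freq=2, skip
  Position 2 ('e'): freq=2, skip
  Position 3 ('e'): freq=2, skip
  Position 4 ('c'): freq=2, skip
  Position 5 ('a'): freq=2, skip
  Position 6 ('b'): unique! => answer = 6

6


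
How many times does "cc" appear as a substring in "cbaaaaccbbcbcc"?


Searching for "cc" in "cbaaaaccbbcbcc"
Scanning each position:
  Position 0: "cb" => no
  Position 1: "ba" => no
  Position 2: "aa" => no
  Position 3: "aa" => no
  Position 4: "aa" => no
  Position 5: "ac" => no
  Position 6: "cc" => MATCH
  Position 7: "cb" => no
  Position 8: "bb" => no
  Position 9: "bc" => no
  Position 10: "cb" => no
  Position 11: "bc" => no
  Position 12: "cc" => MATCH
Total occurrences: 2

2


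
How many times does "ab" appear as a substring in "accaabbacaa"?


Searching for "ab" in "accaabbacaa"
Scanning each position:
  Position 0: "ac" => no
  Position 1: "cc" => no
  Position 2: "ca" => no
  Position 3: "aa" => no
  Position 4: "ab" => MATCH
  Position 5: "bb" => no
  Position 6: "ba" => no
  Position 7: "ac" => no
  Position 8: "ca" => no
  Position 9: "aa" => no
Total occurrences: 1

1


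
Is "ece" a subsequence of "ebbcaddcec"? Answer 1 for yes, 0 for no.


Check if "ece" is a subsequence of "ebbcaddcec"
Greedy scan:
  Position 0 ('e'): matches sub[0] = 'e'
  Position 1 ('b'): no match needed
  Position 2 ('b'): no match needed
  Position 3 ('c'): matches sub[1] = 'c'
  Position 4 ('a'): no match needed
  Position 5 ('d'): no match needed
  Position 6 ('d'): no match needed
  Position 7 ('c'): no match needed
  Position 8 ('e'): matches sub[2] = 'e'
  Position 9 ('c'): no match needed
All 3 characters matched => is a subsequence

1


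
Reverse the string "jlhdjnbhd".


Input: jlhdjnbhd
Reading characters right to left:
  Position 8: 'd'
  Position 7: 'h'
  Position 6: 'b'
  Position 5: 'n'
  Position 4: 'j'
  Position 3: 'd'
  Position 2: 'h'
  Position 1: 'l'
  Position 0: 'j'
Reversed: dhbnjdhlj

dhbnjdhlj


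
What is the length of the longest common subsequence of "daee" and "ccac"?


LCS of "daee" and "ccac"
DP table:
           c    c    a    c
      0    0    0    0    0
  d   0    0    0    0    0
  a   0    0    0    1    1
  e   0    0    0    1    1
  e   0    0    0    1    1
LCS length = dp[4][4] = 1

1


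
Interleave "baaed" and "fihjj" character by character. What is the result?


Interleaving "baaed" and "fihjj":
  Position 0: 'b' from first, 'f' from second => "bf"
  Position 1: 'a' from first, 'i' from second => "ai"
  Position 2: 'a' from first, 'h' from second => "ah"
  Position 3: 'e' from first, 'j' from second => "ej"
  Position 4: 'd' from first, 'j' from second => "dj"
Result: bfaiahejdj

bfaiahejdj


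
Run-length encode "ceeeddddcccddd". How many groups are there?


Input: ceeeddddcccddd
Scanning for consecutive runs:
  Group 1: 'c' x 1 (positions 0-0)
  Group 2: 'e' x 3 (positions 1-3)
  Group 3: 'd' x 4 (positions 4-7)
  Group 4: 'c' x 3 (positions 8-10)
  Group 5: 'd' x 3 (positions 11-13)
Total groups: 5

5


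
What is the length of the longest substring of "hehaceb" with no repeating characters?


Input: "hehaceb"
Sliding window (track last position of each char):
  Position 0 ('h'): window [0,0] length 1 -- new best
  Position 1 ('e'): window [0,1] length 2 -- new best
  Position 2 ('h'): repeat (last at 0), move window start to 1
  Position 2 ('h'): window [1,2] length 2
  Position 3 ('a'): window [1,3] length 3 -- new best
  Position 4 ('c'): window [1,4] length 4 -- new best
  Position 5 ('e'): repeat (last at 1), move window start to 2
  Position 5 ('e'): window [2,5] length 4
  Position 6 ('b'): window [2,6] length 5 -- new best
Longest substring with no repeats: "haceb" with length 5

5


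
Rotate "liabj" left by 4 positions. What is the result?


Input: "liabj", rotate left by 4
First 4 characters: "liab"
Remaining characters: "j"
Concatenate remaining + first: "j" + "liab" = "jliab"

jliab


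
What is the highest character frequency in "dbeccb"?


Input: dbeccb
Character counts:
  'b': 2
  'c': 2
  'd': 1
  'e': 1
Maximum frequency: 2

2


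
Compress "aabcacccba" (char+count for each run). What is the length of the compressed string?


Input: aabcacccba
Runs:
  'a' x 2 => "a2"
  'b' x 1 => "b1"
  'c' x 1 => "c1"
  'a' x 1 => "a1"
  'c' x 3 => "c3"
  'b' x 1 => "b1"
  'a' x 1 => "a1"
Compressed: "a2b1c1a1c3b1a1"
Compressed length: 14

14


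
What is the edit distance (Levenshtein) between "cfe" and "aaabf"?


Computing edit distance: "cfe" -> "aaabf"
DP table:
           a    a    a    b    f
      0    1    2    3    4    5
  c   1    1    2    3    4    5
  f   2    2    2    3    4    4
  e   3    3    3    3    4    5
Edit distance = dp[3][5] = 5

5
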